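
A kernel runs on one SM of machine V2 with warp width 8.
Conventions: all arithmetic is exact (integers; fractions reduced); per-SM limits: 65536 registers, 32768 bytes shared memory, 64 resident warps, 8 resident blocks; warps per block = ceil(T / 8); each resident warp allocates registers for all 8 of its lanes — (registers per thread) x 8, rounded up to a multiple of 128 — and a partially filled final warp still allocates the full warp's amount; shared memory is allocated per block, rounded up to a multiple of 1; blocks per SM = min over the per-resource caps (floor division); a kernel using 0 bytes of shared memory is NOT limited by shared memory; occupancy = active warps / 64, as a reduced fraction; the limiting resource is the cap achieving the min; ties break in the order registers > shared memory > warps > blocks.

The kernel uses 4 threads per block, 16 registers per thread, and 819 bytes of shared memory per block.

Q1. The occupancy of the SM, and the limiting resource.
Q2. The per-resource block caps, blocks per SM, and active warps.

Answer: occupancy 1/8, limited by blocks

registers: 512 blocks
shared memory: 40 blocks
warps: 64 blocks
blocks: 8 blocks

Answer: 8 blocks, 8 active warps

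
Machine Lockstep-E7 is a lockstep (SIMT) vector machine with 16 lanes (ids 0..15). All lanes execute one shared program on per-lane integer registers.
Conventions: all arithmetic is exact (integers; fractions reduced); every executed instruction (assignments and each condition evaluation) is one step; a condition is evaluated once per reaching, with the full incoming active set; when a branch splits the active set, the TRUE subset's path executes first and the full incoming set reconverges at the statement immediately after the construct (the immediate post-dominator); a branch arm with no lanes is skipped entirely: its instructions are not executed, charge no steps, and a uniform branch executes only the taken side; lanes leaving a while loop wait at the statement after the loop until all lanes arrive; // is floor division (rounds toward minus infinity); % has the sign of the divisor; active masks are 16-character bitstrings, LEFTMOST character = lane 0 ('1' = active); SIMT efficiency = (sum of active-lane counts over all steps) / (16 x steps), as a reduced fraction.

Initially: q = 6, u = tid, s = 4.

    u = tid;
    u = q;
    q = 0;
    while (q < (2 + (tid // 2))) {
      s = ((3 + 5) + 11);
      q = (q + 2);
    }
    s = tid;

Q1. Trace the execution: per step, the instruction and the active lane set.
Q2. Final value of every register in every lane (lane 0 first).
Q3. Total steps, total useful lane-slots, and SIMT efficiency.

step 0: u <- tid                     1111111111111111
step 1: u <- q                       1111111111111111
step 2: q <- 0                       1111111111111111
step 3: eval (q < (2 + (tid // 2)))  1111111111111111
step 4: s <- ((3 + 5) + 11)          1111111111111111
step 5: q <- (q + 2)                 1111111111111111
step 6: eval (q < (2 + (tid // 2)))  1111111111111111
step 7: s <- ((3 + 5) + 11)          0011111111111111
step 8: q <- (q + 2)                 0011111111111111
step 9: eval (q < (2 + (tid // 2)))  0011111111111111
step 10: s <- ((3 + 5) + 11)          0000001111111111
step 11: q <- (q + 2)                 0000001111111111
step 12: eval (q < (2 + (tid // 2)))  0000001111111111
step 13: s <- ((3 + 5) + 11)          0000000000111111
step 14: q <- (q + 2)                 0000000000111111
step 15: eval (q < (2 + (tid // 2)))  0000000000111111
step 16: s <- ((3 + 5) + 11)          0000000000000011
step 17: q <- (q + 2)                 0000000000000011
step 18: eval (q < (2 + (tid // 2)))  0000000000000011
step 19: s <- tid                     1111111111111111

Answer: 20 steps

q: 2,2,4,4,4,4,6,6,6,6,8,8,8,8,10,10
u: 6,6,6,6,6,6,6,6,6,6,6,6,6,6,6,6
s: 0,1,2,3,4,5,6,7,8,9,10,11,12,13,14,15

steps = 20; useful = 224; efficiency = 224/320 = 7/10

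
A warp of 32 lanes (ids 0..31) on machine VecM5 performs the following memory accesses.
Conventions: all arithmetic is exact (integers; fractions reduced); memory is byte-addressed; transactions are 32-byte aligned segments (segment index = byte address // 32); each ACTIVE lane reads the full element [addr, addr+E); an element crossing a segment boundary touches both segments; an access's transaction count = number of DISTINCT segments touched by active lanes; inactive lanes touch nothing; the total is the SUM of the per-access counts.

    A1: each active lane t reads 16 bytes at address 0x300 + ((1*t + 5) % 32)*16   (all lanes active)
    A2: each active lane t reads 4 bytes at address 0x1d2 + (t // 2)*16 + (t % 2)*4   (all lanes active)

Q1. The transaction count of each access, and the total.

A1: 16 transactions
A2: 9 transactions

Answer: 16,9; total 25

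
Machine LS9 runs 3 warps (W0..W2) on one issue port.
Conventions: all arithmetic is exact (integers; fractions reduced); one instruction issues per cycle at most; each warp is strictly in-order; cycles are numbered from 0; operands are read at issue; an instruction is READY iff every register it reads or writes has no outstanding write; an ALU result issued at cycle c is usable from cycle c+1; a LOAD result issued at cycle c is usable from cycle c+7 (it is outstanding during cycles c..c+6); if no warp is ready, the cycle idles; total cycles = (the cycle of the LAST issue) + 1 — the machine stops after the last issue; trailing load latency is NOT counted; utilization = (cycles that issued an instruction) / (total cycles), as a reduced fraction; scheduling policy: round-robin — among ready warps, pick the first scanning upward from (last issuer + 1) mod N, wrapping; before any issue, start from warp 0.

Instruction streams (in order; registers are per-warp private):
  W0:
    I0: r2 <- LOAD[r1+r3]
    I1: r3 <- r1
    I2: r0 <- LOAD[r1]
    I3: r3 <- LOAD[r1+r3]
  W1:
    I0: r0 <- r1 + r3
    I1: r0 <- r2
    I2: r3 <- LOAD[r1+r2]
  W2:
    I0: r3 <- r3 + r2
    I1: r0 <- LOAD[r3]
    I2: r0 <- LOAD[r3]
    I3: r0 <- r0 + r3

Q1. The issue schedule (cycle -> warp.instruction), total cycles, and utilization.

cycle 0: W0.I0
cycle 1: W1.I0
cycle 2: W2.I0
cycle 3: W0.I1
cycle 4: W1.I1
cycle 5: W2.I1
cycle 6: W0.I2
cycle 7: W1.I2
cycle 8: W0.I3
cycle 9: idle
cycle 10: idle
cycle 11: idle
cycle 12: W2.I2
cycle 13: idle
cycle 14: idle
cycle 15: idle
cycle 16: idle
cycle 17: idle
cycle 18: idle
cycle 19: W2.I3

Answer: 20 cycles, utilization 11/20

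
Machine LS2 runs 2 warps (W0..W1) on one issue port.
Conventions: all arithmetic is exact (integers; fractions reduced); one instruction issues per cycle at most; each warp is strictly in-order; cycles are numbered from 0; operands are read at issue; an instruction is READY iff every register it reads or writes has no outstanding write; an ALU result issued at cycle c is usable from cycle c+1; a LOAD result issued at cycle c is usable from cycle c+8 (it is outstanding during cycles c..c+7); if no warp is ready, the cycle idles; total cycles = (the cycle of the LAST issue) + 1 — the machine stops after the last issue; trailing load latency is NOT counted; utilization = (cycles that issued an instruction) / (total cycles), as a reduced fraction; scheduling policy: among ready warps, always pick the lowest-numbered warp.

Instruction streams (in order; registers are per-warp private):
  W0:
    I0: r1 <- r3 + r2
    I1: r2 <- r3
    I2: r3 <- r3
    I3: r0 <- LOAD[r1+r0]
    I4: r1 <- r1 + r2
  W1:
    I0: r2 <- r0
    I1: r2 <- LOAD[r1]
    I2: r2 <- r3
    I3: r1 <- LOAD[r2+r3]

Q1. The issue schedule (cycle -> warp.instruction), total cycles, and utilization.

cycle 0: W0.I0
cycle 1: W0.I1
cycle 2: W0.I2
cycle 3: W0.I3
cycle 4: W0.I4
cycle 5: W1.I0
cycle 6: W1.I1
cycle 7: idle
cycle 8: idle
cycle 9: idle
cycle 10: idle
cycle 11: idle
cycle 12: idle
cycle 13: idle
cycle 14: W1.I2
cycle 15: W1.I3

Answer: 16 cycles, utilization 9/16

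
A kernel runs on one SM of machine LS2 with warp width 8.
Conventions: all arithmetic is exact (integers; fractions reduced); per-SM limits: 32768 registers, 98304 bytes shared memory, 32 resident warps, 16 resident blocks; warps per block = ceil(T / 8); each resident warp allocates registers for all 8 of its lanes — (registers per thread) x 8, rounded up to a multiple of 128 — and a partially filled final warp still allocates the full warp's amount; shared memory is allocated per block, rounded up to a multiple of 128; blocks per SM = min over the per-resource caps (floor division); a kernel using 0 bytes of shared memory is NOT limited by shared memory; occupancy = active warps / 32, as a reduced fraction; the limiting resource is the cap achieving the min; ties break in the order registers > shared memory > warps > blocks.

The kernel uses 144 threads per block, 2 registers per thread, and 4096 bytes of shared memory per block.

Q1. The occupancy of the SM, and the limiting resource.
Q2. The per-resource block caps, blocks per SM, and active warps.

Answer: occupancy 9/16, limited by warps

registers: 14 blocks
shared memory: 24 blocks
warps: 1 block
blocks: 16 blocks

Answer: 1 block, 18 active warps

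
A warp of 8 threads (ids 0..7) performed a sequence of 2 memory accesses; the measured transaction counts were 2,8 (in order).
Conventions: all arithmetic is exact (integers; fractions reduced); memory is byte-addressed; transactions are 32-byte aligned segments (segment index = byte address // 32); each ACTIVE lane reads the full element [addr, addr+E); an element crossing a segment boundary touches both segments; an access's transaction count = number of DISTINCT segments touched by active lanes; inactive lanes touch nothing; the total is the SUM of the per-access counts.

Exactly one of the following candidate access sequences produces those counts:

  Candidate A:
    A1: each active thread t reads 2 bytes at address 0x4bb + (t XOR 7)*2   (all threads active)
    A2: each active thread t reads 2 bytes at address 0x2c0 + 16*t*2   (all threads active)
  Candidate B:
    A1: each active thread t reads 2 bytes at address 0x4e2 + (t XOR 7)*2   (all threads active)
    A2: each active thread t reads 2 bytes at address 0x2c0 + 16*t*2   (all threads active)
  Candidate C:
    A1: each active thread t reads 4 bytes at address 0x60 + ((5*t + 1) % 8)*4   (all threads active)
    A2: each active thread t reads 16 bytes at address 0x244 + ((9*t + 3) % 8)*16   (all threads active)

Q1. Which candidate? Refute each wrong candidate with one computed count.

B: A1 gives 1 transaction, not 2
C: A1 gives 1 transaction, not 2
A: all counts match (2,8)

Answer: A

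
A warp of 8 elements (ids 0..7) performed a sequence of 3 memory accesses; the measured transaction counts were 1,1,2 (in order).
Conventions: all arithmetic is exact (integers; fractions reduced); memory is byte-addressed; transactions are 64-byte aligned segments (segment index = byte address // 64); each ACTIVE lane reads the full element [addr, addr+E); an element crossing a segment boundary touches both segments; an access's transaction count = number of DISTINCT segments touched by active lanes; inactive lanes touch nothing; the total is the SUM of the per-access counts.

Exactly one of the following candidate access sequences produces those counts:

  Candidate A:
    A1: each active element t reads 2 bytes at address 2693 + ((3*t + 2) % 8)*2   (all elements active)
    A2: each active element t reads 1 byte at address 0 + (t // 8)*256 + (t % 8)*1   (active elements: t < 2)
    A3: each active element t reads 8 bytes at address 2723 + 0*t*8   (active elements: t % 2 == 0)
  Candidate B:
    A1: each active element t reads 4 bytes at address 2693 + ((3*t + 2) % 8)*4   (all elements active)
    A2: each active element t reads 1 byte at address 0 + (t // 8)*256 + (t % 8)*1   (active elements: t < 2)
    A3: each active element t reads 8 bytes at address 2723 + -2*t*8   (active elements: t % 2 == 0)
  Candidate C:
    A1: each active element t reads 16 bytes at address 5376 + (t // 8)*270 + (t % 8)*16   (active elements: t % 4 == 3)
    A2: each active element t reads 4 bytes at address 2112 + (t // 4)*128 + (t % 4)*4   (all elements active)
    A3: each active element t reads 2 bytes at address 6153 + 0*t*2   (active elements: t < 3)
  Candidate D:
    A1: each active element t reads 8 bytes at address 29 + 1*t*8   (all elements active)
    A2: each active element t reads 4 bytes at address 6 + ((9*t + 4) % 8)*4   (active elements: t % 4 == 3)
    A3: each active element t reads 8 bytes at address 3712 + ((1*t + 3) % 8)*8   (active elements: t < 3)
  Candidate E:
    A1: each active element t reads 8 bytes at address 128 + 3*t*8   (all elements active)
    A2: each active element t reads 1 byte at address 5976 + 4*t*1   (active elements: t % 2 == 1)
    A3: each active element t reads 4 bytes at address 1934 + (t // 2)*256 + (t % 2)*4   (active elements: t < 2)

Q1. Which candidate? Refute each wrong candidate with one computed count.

A: A3 gives 1 transaction, not 2
C: A1 gives 2 transactions, not 1
D: A1 gives 2 transactions, not 1
E: A1 gives 3 transactions, not 1
B: all counts match (1,1,2)

Answer: B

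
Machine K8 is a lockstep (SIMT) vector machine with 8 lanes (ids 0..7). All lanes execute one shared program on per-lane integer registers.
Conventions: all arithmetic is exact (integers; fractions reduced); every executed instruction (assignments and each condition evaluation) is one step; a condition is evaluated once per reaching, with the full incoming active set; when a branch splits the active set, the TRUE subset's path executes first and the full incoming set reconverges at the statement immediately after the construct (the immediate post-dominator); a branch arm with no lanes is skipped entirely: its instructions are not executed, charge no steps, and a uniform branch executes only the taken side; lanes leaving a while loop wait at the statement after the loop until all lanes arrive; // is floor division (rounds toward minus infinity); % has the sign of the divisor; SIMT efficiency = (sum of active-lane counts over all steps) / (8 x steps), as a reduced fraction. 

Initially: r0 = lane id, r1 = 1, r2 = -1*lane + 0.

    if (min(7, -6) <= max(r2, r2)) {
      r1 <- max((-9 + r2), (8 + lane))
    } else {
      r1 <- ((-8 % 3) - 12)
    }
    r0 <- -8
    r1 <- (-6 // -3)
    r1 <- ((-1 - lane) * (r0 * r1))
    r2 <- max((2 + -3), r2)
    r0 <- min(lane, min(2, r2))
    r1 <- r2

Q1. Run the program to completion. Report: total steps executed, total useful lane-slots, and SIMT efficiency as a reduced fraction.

Answer: 9 steps, 64 useful, 8/9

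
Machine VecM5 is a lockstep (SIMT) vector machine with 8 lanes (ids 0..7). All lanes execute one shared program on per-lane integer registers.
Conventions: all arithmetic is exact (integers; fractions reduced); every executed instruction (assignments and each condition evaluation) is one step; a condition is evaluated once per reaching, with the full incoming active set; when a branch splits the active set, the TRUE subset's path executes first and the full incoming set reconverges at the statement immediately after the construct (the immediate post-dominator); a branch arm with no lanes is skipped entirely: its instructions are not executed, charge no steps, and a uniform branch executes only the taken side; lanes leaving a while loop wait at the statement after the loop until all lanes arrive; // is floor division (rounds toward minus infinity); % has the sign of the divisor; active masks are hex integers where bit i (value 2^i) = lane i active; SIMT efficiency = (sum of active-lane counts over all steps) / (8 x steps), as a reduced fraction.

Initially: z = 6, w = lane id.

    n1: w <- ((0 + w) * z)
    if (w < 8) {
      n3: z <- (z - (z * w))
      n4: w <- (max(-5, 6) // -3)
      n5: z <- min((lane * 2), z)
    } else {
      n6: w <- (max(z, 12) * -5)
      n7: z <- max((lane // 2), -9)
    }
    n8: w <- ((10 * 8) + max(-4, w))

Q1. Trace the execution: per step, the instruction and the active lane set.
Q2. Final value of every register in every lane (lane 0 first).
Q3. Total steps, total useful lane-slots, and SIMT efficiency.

step 0: w <- ((0 + w) * z)           0xff
step 1: eval (w < 8)                 0xff
step 2: z <- (z - (z * w))           0x03
step 3: w <- (max(-5, 6) // -3)      0x03
step 4: z <- min((lane * 2), z)      0x03
step 5: w <- (max(z, 12) * -5)       0xfc
step 6: z <- max((lane // 2), -9)    0xfc
step 7: w <- ((10 * 8) + max(-4, w)) 0xff

Answer: 8 steps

z: 0,-30,1,1,2,2,3,3
w: 78,78,76,76,76,76,76,76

steps = 8; useful = 42; efficiency = 42/64 = 21/32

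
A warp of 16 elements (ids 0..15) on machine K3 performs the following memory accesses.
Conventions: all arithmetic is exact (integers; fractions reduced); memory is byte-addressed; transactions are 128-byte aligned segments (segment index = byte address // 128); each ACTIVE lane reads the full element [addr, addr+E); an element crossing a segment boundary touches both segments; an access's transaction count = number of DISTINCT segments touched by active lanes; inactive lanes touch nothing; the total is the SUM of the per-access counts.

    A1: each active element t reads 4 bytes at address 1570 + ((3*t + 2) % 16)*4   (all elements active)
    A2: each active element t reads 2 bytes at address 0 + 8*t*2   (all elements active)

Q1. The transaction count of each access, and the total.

A1: 1 transaction
A2: 2 transactions

Answer: 1,2; total 3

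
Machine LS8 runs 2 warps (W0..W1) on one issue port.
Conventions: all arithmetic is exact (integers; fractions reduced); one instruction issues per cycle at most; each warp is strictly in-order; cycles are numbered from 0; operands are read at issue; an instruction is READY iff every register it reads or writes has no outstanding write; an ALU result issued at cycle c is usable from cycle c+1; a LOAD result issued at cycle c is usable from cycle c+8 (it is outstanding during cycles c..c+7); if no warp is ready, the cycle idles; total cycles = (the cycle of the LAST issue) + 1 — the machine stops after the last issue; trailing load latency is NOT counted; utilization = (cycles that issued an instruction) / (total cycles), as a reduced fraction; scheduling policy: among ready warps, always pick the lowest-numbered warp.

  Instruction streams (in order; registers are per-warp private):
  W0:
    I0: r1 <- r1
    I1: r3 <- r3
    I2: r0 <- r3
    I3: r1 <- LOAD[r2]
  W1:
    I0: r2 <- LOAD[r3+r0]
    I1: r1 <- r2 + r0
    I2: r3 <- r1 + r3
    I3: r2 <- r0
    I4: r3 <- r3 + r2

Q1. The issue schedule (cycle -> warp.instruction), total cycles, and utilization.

cycle 0: W0.I0
cycle 1: W0.I1
cycle 2: W0.I2
cycle 3: W0.I3
cycle 4: W1.I0
cycle 5: idle
cycle 6: idle
cycle 7: idle
cycle 8: idle
cycle 9: idle
cycle 10: idle
cycle 11: idle
cycle 12: W1.I1
cycle 13: W1.I2
cycle 14: W1.I3
cycle 15: W1.I4

Answer: 16 cycles, utilization 9/16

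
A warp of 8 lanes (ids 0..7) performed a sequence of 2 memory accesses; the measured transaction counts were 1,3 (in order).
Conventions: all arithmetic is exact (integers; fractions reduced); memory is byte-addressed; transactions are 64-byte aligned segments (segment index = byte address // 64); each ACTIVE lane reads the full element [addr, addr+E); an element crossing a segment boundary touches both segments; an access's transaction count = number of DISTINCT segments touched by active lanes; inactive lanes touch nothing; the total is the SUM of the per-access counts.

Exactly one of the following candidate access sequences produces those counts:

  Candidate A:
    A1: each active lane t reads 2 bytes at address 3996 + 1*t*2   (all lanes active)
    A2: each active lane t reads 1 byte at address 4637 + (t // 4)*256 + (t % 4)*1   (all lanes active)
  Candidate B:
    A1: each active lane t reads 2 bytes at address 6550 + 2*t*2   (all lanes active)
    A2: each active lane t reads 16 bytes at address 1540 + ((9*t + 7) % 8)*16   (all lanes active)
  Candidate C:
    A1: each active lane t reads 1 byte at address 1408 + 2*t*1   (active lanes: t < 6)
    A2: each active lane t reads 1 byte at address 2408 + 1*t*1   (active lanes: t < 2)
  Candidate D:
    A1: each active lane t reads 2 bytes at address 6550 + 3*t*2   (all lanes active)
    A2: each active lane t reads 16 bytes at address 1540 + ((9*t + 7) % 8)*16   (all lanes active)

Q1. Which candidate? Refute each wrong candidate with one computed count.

A: A2 gives 2 transactions, not 3
C: A2 gives 1 transaction, not 3
D: A1 gives 2 transactions, not 1
B: all counts match (1,3)

Answer: B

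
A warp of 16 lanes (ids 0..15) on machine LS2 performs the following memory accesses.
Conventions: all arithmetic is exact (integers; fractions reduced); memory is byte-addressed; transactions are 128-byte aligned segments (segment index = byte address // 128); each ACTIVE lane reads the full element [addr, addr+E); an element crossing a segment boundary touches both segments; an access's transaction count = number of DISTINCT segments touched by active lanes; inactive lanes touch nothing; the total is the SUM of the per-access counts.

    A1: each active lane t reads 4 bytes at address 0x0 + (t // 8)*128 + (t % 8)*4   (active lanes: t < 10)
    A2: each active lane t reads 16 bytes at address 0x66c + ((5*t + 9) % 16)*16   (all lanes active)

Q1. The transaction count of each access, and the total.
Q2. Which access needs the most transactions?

A1: 2 transactions
A2: 3 transactions

Answer: 2,3; total 5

Answer: A2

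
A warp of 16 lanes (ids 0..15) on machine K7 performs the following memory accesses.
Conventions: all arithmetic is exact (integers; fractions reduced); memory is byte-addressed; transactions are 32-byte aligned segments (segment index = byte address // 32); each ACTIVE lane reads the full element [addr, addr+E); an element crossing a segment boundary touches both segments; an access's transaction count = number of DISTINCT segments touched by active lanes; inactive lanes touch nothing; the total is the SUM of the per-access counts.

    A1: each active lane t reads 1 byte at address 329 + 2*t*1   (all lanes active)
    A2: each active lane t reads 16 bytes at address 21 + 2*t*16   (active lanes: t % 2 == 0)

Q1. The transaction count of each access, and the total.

A1: 2 transactions
A2: 16 transactions

Answer: 2,16; total 18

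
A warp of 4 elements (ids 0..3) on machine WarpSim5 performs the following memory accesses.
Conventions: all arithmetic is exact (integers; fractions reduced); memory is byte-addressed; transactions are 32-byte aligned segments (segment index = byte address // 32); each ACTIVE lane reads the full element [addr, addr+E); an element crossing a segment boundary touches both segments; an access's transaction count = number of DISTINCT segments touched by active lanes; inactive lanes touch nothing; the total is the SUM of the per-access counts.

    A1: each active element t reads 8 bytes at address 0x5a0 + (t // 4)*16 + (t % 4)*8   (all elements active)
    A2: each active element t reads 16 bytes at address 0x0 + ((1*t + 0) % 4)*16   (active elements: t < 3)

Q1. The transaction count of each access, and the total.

A1: 1 transaction
A2: 2 transactions

Answer: 1,2; total 3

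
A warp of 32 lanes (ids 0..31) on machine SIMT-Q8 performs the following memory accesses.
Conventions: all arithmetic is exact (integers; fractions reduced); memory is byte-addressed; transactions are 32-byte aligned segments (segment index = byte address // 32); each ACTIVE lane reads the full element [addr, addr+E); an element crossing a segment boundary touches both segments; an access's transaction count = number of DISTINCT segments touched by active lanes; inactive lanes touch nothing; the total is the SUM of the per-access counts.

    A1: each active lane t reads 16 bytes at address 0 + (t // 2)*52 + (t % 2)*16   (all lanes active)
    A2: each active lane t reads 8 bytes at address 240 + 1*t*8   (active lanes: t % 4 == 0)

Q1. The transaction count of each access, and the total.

A1: 26 transactions
A2: 8 transactions

Answer: 26,8; total 34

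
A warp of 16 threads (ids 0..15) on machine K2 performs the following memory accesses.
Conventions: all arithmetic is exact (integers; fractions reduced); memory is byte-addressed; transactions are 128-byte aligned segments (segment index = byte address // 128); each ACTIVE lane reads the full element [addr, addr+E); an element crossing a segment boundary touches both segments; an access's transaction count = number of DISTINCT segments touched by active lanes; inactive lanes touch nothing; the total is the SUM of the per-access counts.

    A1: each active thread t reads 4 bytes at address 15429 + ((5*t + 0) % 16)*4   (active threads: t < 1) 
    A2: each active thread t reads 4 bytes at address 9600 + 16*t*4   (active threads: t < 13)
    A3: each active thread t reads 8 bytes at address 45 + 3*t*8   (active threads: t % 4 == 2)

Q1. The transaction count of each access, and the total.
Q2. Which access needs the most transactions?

A1: 1 transaction
A2: 7 transactions
A3: 4 transactions

Answer: 1,7,4; total 12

Answer: A2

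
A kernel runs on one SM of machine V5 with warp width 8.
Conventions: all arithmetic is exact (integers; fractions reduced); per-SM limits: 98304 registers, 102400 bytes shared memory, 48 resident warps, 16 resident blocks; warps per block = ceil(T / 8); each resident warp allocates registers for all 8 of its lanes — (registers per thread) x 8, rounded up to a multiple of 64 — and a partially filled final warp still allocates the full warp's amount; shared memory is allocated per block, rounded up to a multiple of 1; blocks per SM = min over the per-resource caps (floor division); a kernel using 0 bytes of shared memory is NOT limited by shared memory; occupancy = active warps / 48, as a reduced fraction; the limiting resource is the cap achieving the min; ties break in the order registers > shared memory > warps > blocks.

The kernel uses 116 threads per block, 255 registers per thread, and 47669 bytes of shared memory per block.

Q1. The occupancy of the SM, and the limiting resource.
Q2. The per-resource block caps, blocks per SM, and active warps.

Answer: occupancy 5/8, limited by shared memory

registers: 3 blocks
shared memory: 2 blocks
warps: 3 blocks
blocks: 16 blocks

Answer: 2 blocks, 30 active warps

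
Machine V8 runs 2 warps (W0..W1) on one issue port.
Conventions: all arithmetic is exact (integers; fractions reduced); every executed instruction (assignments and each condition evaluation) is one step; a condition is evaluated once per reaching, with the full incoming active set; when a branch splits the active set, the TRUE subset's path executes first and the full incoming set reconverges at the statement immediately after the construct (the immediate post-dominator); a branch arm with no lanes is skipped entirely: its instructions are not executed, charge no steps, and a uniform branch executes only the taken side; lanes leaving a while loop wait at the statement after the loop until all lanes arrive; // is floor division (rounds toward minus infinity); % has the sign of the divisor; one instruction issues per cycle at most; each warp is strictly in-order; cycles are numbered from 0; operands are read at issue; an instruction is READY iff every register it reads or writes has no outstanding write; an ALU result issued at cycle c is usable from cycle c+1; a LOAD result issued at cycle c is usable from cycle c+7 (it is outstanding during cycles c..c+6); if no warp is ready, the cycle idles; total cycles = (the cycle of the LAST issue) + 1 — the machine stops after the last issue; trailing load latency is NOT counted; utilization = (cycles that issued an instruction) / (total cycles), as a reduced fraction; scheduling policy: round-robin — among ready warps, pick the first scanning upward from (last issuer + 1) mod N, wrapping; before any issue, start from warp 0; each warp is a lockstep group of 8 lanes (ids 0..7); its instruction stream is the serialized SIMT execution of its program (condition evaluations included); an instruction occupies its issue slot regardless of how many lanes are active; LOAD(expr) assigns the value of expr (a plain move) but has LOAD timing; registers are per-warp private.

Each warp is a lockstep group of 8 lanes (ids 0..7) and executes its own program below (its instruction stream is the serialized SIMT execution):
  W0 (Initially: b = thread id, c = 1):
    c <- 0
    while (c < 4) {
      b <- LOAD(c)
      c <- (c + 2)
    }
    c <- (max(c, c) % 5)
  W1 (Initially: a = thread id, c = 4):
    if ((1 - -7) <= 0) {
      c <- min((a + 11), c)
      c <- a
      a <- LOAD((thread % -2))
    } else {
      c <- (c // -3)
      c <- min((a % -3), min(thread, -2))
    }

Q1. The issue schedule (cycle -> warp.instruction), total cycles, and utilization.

cycle 0: W0.I0
cycle 1: W1.I0
cycle 2: W0.I1
cycle 3: W1.I1
cycle 4: W0.I2
cycle 5: W1.I2
cycle 6: W0.I3
cycle 7: W0.I4
cycle 8: idle
cycle 9: idle
cycle 10: idle
cycle 11: W0.I5
cycle 12: W0.I6
cycle 13: W0.I7
cycle 14: W0.I8

Answer: 15 cycles, utilization 4/5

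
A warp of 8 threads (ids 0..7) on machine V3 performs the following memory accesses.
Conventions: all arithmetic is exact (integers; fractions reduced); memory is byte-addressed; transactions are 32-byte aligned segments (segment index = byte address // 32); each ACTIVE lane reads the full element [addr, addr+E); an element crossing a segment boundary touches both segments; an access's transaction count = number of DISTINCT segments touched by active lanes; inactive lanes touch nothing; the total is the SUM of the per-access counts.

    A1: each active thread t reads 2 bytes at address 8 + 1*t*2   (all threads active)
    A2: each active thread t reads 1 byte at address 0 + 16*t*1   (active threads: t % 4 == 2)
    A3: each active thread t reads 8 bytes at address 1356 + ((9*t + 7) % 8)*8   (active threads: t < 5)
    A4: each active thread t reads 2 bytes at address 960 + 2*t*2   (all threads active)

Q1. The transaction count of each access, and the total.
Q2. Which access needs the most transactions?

A1: 1 transaction
A2: 2 transactions
A3: 3 transactions
A4: 1 transaction

Answer: 1,2,3,1; total 7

Answer: A3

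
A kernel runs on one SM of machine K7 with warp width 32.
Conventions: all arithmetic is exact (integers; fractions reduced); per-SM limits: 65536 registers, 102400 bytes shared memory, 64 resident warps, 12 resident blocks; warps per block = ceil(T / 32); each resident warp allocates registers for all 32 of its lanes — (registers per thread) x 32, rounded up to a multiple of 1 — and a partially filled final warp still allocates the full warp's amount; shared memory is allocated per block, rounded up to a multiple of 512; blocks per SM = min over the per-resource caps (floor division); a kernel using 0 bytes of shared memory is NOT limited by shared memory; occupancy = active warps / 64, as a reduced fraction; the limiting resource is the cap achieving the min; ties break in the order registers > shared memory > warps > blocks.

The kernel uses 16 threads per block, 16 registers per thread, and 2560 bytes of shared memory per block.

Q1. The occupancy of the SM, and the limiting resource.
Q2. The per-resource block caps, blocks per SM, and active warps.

Answer: occupancy 3/16, limited by blocks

registers: 128 blocks
shared memory: 40 blocks
warps: 64 blocks
blocks: 12 blocks

Answer: 12 blocks, 12 active warps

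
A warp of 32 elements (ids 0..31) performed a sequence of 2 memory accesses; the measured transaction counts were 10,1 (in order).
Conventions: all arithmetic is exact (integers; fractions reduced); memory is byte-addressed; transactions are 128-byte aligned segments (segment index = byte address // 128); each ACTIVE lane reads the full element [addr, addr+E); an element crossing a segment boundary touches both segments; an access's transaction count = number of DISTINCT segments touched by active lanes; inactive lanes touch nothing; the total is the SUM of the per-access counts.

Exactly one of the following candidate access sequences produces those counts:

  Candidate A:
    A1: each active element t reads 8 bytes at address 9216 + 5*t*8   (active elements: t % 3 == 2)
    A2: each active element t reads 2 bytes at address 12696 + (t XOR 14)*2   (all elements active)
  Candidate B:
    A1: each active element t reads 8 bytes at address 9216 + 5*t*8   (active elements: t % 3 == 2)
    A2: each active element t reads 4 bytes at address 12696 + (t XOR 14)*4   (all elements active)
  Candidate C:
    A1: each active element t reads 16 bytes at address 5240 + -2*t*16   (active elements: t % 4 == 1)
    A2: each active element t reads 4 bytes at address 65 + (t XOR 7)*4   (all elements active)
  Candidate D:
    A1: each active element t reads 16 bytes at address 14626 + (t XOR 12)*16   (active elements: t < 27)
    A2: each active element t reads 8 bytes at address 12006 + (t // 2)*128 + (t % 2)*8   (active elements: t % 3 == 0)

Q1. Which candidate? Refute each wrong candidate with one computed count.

B: A2 gives 2 transactions, not 1
C: A1 gives 8 transactions, not 10
D: A1 gives 5 transactions, not 10
A: all counts match (10,1)

Answer: A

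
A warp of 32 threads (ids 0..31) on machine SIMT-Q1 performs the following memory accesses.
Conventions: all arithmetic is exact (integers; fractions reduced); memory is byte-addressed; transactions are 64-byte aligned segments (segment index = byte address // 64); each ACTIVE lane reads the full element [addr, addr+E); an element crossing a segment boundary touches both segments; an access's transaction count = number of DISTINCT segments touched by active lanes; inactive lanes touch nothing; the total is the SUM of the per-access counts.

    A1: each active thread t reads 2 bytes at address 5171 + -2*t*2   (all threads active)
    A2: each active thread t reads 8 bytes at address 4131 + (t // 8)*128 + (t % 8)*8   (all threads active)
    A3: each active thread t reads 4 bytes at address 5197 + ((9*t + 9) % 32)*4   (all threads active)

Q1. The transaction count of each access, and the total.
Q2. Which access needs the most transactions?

A1: 3 transactions
A2: 8 transactions
A3: 3 transactions

Answer: 3,8,3; total 14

Answer: A2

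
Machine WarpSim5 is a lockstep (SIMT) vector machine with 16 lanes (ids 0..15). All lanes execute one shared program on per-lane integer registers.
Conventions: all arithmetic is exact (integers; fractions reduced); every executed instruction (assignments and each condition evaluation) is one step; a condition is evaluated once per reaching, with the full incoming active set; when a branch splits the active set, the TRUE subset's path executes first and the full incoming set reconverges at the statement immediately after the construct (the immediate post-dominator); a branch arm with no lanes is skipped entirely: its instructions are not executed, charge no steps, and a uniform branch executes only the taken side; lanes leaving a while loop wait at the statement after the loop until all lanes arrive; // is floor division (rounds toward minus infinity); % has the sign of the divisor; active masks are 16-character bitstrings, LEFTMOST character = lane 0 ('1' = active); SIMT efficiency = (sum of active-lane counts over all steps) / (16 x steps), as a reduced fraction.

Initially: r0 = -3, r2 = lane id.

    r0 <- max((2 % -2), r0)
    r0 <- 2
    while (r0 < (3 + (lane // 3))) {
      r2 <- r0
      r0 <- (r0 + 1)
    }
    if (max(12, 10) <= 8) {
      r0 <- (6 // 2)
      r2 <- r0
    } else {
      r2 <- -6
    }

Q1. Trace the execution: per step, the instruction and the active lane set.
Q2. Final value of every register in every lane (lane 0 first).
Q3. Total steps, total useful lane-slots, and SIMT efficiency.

step 0: r0 <- max((2 % -2), r0)      1111111111111111
step 1: r0 <- 2                      1111111111111111
step 2: eval (r0 < (3 + (lane // 3))) 1111111111111111
step 3: r2 <- r0                     1111111111111111
step 4: r0 <- (r0 + 1)               1111111111111111
step 5: eval (r0 < (3 + (lane // 3))) 1111111111111111
step 6: r2 <- r0                     0001111111111111
step 7: r0 <- (r0 + 1)               0001111111111111
step 8: eval (r0 < (3 + (lane // 3))) 0001111111111111
step 9: r2 <- r0                     0000001111111111
step 10: r0 <- (r0 + 1)               0000001111111111
step 11: eval (r0 < (3 + (lane // 3))) 0000001111111111
step 12: r2 <- r0                     0000000001111111
step 13: r0 <- (r0 + 1)               0000000001111111
step 14: eval (r0 < (3 + (lane // 3))) 0000000001111111
step 15: r2 <- r0                     0000000000001111
step 16: r0 <- (r0 + 1)               0000000000001111
step 17: eval (r0 < (3 + (lane // 3))) 0000000000001111
step 18: r2 <- r0                     0000000000000001
step 19: r0 <- (r0 + 1)               0000000000000001
step 20: eval (r0 < (3 + (lane // 3))) 0000000000000001
step 21: eval (max(12, 10) <= 8)      1111111111111111
step 22: r2 <- -6                     1111111111111111

Answer: 23 steps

r0: 3,3,3,4,4,4,5,5,5,6,6,6,7,7,7,8
r2: -6,-6,-6,-6,-6,-6,-6,-6,-6,-6,-6,-6,-6,-6,-6,-6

steps = 23; useful = 233; efficiency = 233/368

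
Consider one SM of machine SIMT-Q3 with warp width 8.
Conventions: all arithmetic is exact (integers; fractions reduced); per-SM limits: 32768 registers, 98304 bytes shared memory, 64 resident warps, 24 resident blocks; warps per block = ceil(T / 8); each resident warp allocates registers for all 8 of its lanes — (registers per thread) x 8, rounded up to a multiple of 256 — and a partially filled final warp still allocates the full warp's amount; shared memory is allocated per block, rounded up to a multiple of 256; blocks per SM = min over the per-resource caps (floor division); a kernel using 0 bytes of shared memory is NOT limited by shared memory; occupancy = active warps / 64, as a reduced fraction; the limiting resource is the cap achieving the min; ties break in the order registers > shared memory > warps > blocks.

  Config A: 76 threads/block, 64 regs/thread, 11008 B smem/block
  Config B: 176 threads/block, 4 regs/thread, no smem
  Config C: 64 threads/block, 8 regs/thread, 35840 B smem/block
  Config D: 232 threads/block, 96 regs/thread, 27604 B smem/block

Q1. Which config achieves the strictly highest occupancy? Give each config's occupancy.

occupancies: A 15/16, B 11/16, C 1/4, D 29/64

Answer: A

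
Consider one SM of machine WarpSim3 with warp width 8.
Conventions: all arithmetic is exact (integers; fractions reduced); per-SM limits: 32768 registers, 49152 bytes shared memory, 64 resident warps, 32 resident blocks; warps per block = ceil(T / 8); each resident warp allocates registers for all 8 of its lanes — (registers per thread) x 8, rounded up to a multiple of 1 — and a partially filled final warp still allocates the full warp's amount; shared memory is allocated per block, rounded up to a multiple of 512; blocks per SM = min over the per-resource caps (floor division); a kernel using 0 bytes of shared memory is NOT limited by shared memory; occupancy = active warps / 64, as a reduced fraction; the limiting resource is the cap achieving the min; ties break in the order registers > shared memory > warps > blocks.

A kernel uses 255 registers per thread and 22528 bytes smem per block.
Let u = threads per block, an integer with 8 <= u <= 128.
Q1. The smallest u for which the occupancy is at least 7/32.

Answer: u = 49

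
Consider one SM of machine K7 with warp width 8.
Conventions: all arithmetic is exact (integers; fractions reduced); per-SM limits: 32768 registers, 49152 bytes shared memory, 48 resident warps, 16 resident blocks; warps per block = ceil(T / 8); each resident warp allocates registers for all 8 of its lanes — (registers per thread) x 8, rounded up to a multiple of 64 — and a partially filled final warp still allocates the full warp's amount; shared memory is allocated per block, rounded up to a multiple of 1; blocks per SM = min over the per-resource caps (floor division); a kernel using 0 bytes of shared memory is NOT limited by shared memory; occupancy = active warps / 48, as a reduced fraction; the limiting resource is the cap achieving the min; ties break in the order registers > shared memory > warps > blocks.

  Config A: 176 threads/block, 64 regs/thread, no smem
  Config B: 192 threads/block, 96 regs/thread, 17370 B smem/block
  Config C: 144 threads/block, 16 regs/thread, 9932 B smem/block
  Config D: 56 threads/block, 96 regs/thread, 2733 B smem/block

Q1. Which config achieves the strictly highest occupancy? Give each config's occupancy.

occupancies: A 11/12, B 1/2, C 3/4, D 7/8

Answer: A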